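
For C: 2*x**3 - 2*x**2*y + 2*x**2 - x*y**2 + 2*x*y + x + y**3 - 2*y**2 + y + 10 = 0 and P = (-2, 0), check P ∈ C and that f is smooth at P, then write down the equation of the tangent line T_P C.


Tangent line at P: 17*x - 11*y + 34 = 0.

Step 1: f(-2, 0) = 0, so P lies on C.
Step 2: partial derivatives
  f_x(x, y) = 6*x**2 - 4*x*y + 4*x - y**2 + 2*y + 1, f_y(x, y) = -2*x**2 - 2*x*y + 2*x + 3*y**2 - 4*y + 1.
  f_x(P) = 17, f_y(P) = -11 (gradient nonzero, so P is smooth).
Step 3: tangent line at P: 17·(x − -2) + -11·(y − 0) = 0.
Expanding: 17*x - 11*y + 34 = 0.


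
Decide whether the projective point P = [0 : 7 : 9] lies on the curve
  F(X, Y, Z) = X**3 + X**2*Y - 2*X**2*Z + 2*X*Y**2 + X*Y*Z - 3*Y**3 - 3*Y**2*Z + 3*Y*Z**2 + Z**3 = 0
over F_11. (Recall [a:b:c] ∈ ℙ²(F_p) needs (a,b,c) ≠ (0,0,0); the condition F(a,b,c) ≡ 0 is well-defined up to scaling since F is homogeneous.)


F(0,7,9) ≡ 1 (mod 11); P is NOT on the curve.

Evaluate F(0, 7, 9) term-by-term (mod 11).
  X**3 ↦ 1·0·1·1 = 0
  X**2*Y ↦ 1·0·7·1 = 0
  -2*X**2*Z ↦ -2·0·1·9 = 0
  2*X*Y**2 ↦ 2·0·49·1 = 0
  X*Y*Z ↦ 1·0·7·9 = 0
  -3*Y**3 ↦ -3·1·343·1 = -1029
  -3*Y**2*Z ↦ -3·1·49·9 = -1323
  3*Y*Z**2 ↦ 3·1·7·81 = 1701
  Z**3 ↦ 1·1·1·729 = 729
Sum: F(0, 7, 9) = (0) + (0) + (0) + (0) + (0) + (-1029) + (-1323) + (1701) + (729) = 78.
Reducing mod 11: 78 ≡ 1 (mod 11).
Since F(a, b, c) ≡ 1 ≠ 0 (mod 11), P does NOT lie on the curve.


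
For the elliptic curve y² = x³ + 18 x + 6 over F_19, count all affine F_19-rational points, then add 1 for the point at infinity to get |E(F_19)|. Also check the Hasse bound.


Affine points = {(0, 5), (0, 14), (1, 5), (1, 14), (3, 7), (3, 12), (4, 3), (4, 16), (6, 8), (6, 11), (7, 0), (8, 4), (8, 15), (9, 2), (9, 17), (13, 9), (13, 10), (14, 0), (16, 1), (16, 18), (17, 0), (18, 5), (18, 14)}; affine count = 23; |E(F_19)| = 24.

Discriminant check: Δ ∝ 4a³ + 27b² = 4·18³ + 27·6² = 4·5832 + 27·36 ≡ 18 (mod 19). Nonzero ⇒ E is nonsingular.
For each x ∈ F_19, compute rhs = x³ + 18·x + 6 mod 19, then count y ∈ F_19 with y² ≡ rhs.
  x = 0: rhs = 6, matching y values: 5, 14 (2 points).
  x = 1: rhs = 6, matching y values: 5, 14 (2 points).
  x = 2: rhs = 12, matching y values: none (0 points).
  x = 3: rhs = 11, matching y values: 7, 12 (2 points).
  x = 4: rhs = 9, matching y values: 3, 16 (2 points).
  x = 5: rhs = 12, matching y values: none (0 points).
  x = 6: rhs = 7, matching y values: 8, 11 (2 points).
  x = 7: rhs = 0, matching y values: 0 (1 points).
  x = 8: rhs = 16, matching y values: 4, 15 (2 points).
  x = 9: rhs = 4, matching y values: 2, 17 (2 points).
  x = 10: rhs = 8, matching y values: none (0 points).
  x = 11: rhs = 15, matching y values: none (0 points).
  x = 12: rhs = 12, matching y values: none (0 points).
  x = 13: rhs = 5, matching y values: 9, 10 (2 points).
  x = 14: rhs = 0, matching y values: 0 (1 points).
  x = 15: rhs = 3, matching y values: none (0 points).
  x = 16: rhs = 1, matching y values: 1, 18 (2 points).
  x = 17: rhs = 0, matching y values: 0 (1 points).
  x = 18: rhs = 6, matching y values: 5, 14 (2 points).
Total affine count: 23.
Full point count |E(F_19)| = 23 + 1 = 24.
Hasse bound: |24 − (19+1)| = |4| = 4 ≤ 2√19 ≈ 8.7178 ✓.


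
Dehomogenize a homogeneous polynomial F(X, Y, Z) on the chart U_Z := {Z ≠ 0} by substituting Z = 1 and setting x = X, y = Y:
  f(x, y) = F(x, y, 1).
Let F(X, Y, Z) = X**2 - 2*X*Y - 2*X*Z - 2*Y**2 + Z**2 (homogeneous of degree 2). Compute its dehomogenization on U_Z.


f(x, y) = x**2 - 2*x*y - 2*x - 2*y**2 + 1

On U_Z we set Z = 1. Each monomial c·X^i·Y^j·Z^k in F becomes c·x^i·y^j·1^k = c·x^i·y^j.
Substituting Z = 1: F(X, Y, 1) = x**2 - 2*x*y - 2*x - 2*y**2 + 1.
Note: deg(f) ≤ deg(F) = 2; strict inequality happens when F is divisible by Z (lost terms).


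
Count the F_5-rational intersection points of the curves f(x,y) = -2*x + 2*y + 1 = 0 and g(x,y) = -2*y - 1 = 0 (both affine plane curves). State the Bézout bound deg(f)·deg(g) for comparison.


Common zeros: {(0, 2)}; count = 1; Bézout bound = 1.

deg(f) = 1, deg(g) = 1, so Bézout bound = 1.
Scan x ∈ F_5. For each x, list the y ∈ F_5 with f(x, y) ≡ 0 and those with g(x, y) ≡ 0 (mod 5); the common zeros in that column are the intersection.
  x = 0: f ≡ 0 at y ∈ {2}; g ≡ 0 at y ∈ {2}; common: {2}.
  x = 1: f ≡ 0 at y ∈ {3}; g ≡ 0 at y ∈ {2}; common: ∅.
  x = 2: f ≡ 0 at y ∈ {4}; g ≡ 0 at y ∈ {2}; common: ∅.
  x = 3: f ≡ 0 at y ∈ {0}; g ≡ 0 at y ∈ {2}; common: ∅.
  x = 4: f ≡ 0 at y ∈ {1}; g ≡ 0 at y ∈ {2}; common: ∅.
Collecting: common zeros = {(0, 2)}, so the count is 1.
Comparison with the Bézout bound: 1 ≤ 1 = deg(f)·deg(g), as expected for curves with no common component (the bound is attained).


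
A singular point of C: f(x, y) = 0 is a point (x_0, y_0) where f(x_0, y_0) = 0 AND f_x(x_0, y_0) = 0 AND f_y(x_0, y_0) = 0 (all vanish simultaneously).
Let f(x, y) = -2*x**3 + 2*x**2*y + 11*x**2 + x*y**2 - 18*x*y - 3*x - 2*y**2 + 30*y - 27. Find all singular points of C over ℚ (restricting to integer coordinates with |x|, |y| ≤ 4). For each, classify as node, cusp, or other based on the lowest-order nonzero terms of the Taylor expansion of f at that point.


Singular points: {(3, 3)}; classification: node.

Compute partial derivatives:
  f_x = -6*x**2 + 4*x*y + 22*x + y**2 - 18*y - 3.
  f_y = 2*x**2 + 2*x*y - 18*x - 4*y + 30.
Scan x_0 ∈ {−4, ..., 4}. For each x_0, f_y(x_0, y) is a polynomial in y; find its integer roots y ∈ {−4, ..., 4}, then test f_x and f at those candidates.
  x = -4: f_y(-4, y) = 134 - 12*y; no integer root y with |y| ≤ 4.
  x = -3: f_y(-3, y) = 102 - 10*y; no integer root y with |y| ≤ 4.
  x = -2: f_y(-2, y) = 74 - 8*y; no integer root y with |y| ≤ 4.
  x = -1: f_y(-1, y) = 50 - 6*y; no integer root y with |y| ≤ 4.
  x = 0: f_y(0, y) = 30 - 4*y; no integer root y with |y| ≤ 4.
  x = 1: f_y(1, y) = 14 - 2*y; no integer root y with |y| ≤ 4.
  x = 2: f_y(2, y) = 2; no integer root y with |y| ≤ 4.
  x = 3: f_y(3, y) = 2*y - 6; vanishes at y ∈ {3}. (3, 3): f_x = 0, f = 0 — SINGULAR.
  x = 4: f_y(4, y) = 4*y - 10; no integer root y with |y| ≤ 4.
Only singular point on the grid: (3, 3).
Classify: substitute x = 3 + u, y = 3 + v and expand: f = -2*u**3 + 2*u**2*v - u**2 + u*v**2 + v**2.
No constant or linear terms (consistent with a singular point). Quadratic part: -u**2 + v**2. Cubic part: -2*u**3 + 2*u**2*v + u*v**2.
The quadratic part v**2 - u**2 = (v − u)(v + u) splits into two distinct linear factors, so there are two distinct tangent lines y − 3 = ±(x − 3) — this is a node (ordinary double point).
Classification: node.


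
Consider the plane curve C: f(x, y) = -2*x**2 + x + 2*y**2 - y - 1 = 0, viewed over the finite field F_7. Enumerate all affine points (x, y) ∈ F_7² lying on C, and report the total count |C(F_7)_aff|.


Affine F_7-points: {(0, 1), (0, 3), (2, 0), (2, 4), (4, 1), (4, 3)}; count = 6.

For each of the 49 pairs (x, y) ∈ F_7², evaluate f(x, y) mod 7. Record the zeros.
  x = 0: [0↦6, 1↦0, 2↦5, 3↦0, 4↦6, 5↦2, 6↦2]  zeros at y ∈ {1, 3}
  x = 1: [0↦5, 1↦6, 2↦4, 3↦6, 4↦5, 5↦1, 6↦1]  zeros at y ∈ ∅
  x = 2: [0↦0, 1↦1, 2↦6, 3↦1, 4↦0, 5↦3, 6↦3]  zeros at y ∈ {0, 4}
  x = 3: [0↦5, 1↦6, 2↦4, 3↦6, 4↦5, 5↦1, 6↦1]  zeros at y ∈ ∅
  x = 4: [0↦6, 1↦0, 2↦5, 3↦0, 4↦6, 5↦2, 6↦2]  zeros at y ∈ {1, 3}
  x = 5: [0↦3, 1↦4, 2↦2, 3↦4, 4↦3, 5↦6, 6↦6]  zeros at y ∈ ∅
  x = 6: [0↦3, 1↦4, 2↦2, 3↦4, 4↦3, 5↦6, 6↦6]  zeros at y ∈ ∅
Collecting zeros: affine points = {(0, 1), (0, 3), (2, 0), (2, 4), (4, 1), (4, 3)}.
Total count |C(F_7)_aff| = 6.


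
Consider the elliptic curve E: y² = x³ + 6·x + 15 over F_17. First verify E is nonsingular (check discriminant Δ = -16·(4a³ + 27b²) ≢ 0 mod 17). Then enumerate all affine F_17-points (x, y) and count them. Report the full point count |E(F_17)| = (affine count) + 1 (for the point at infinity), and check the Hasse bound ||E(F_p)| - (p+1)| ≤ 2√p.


Affine points = {(0, 7), (0, 10), (2, 1), (2, 16), (3, 3), (3, 14), (4, 1), (4, 16), (5, 0), (7, 3), (7, 14), (9, 4), (9, 13), (10, 2), (10, 15), (11, 1), (11, 16), (12, 8), (12, 9), (14, 2), (14, 15), (16, 5), (16, 12)}; affine count = 23; |E(F_17)| = 24.

Discriminant check: Δ ∝ 4a³ + 27b² = 4·6³ + 27·15² = 4·216 + 27·225 ≡ 3 (mod 17). Nonzero ⇒ E is nonsingular.
For each x ∈ F_17, compute rhs = x³ + 6·x + 15 mod 17, then count y ∈ F_17 with y² ≡ rhs.
  x = 0: rhs = 15, matching y values: 7, 10 (2 points).
  x = 1: rhs = 5, matching y values: none (0 points).
  x = 2: rhs = 1, matching y values: 1, 16 (2 points).
  x = 3: rhs = 9, matching y values: 3, 14 (2 points).
  x = 4: rhs = 1, matching y values: 1, 16 (2 points).
  x = 5: rhs = 0, matching y values: 0 (1 points).
  x = 6: rhs = 12, matching y values: none (0 points).
  x = 7: rhs = 9, matching y values: 3, 14 (2 points).
  x = 8: rhs = 14, matching y values: none (0 points).
  x = 9: rhs = 16, matching y values: 4, 13 (2 points).
  x = 10: rhs = 4, matching y values: 2, 15 (2 points).
  x = 11: rhs = 1, matching y values: 1, 16 (2 points).
  x = 12: rhs = 13, matching y values: 8, 9 (2 points).
  x = 13: rhs = 12, matching y values: none (0 points).
  x = 14: rhs = 4, matching y values: 2, 15 (2 points).
  x = 15: rhs = 12, matching y values: none (0 points).
  x = 16: rhs = 8, matching y values: 5, 12 (2 points).
Total affine count: 23.
Full point count |E(F_17)| = 23 + 1 = 24.
Hasse bound: |24 − (17+1)| = |6| = 6 ≤ 2√17 ≈ 8.2462 ✓.


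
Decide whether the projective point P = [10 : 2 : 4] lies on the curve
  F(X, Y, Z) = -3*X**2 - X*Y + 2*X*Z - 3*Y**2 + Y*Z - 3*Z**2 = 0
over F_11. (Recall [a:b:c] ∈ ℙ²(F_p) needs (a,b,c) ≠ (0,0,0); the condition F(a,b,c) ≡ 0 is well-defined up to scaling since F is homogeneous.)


F(10,2,4) ≡ 5 (mod 11); P is NOT on the curve.

Evaluate F(10, 2, 4) term-by-term (mod 11).
  -3*X**2 ↦ -3·100·1·1 = -300
  -X*Y ↦ -1·10·2·1 = -20
  2*X*Z ↦ 2·10·1·4 = 80
  -3*Y**2 ↦ -3·1·4·1 = -12
  Y*Z ↦ 1·1·2·4 = 8
  -3*Z**2 ↦ -3·1·1·16 = -48
Sum: F(10, 2, 4) = (-300) + (-20) + (80) + (-12) + (8) + (-48) = -292.
Reducing mod 11: -292 ≡ 5 (mod 11).
Since F(a, b, c) ≡ 5 ≠ 0 (mod 11), P does NOT lie on the curve.


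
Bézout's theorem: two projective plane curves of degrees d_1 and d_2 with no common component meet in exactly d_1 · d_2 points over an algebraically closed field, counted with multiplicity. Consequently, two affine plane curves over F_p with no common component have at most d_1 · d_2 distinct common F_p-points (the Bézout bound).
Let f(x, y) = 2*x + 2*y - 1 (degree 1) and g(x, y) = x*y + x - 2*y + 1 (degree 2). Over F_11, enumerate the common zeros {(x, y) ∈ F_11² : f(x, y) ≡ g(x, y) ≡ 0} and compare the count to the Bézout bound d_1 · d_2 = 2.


Common zeros: {(0, 6), (9, 8)}; count = 2; Bézout bound = 2.

deg(f) = 1, deg(g) = 2, so Bézout bound = 2.
Scan x ∈ F_11. For each x, list the y ∈ F_11 with f(x, y) ≡ 0 and those with g(x, y) ≡ 0 (mod 11); the common zeros in that column are the intersection.
  x = 0: f ≡ 0 at y ∈ {6}; g ≡ 0 at y ∈ {6}; common: {6}.
  x = 1: f ≡ 0 at y ∈ {5}; g ≡ 0 at y ∈ {2}; common: ∅.
  x = 2: f ≡ 0 at y ∈ {4}; g ≡ 0 at y ∈ ∅; common: ∅.
  x = 3: f ≡ 0 at y ∈ {3}; g ≡ 0 at y ∈ {7}; common: ∅.
  x = 4: f ≡ 0 at y ∈ {2}; g ≡ 0 at y ∈ {3}; common: ∅.
  x = 5: f ≡ 0 at y ∈ {1}; g ≡ 0 at y ∈ {9}; common: ∅.
  x = 6: f ≡ 0 at y ∈ {0}; g ≡ 0 at y ∈ {1}; common: ∅.
  x = 7: f ≡ 0 at y ∈ {10}; g ≡ 0 at y ∈ {5}; common: ∅.
  x = 8: f ≡ 0 at y ∈ {9}; g ≡ 0 at y ∈ {4}; common: ∅.
  x = 9: f ≡ 0 at y ∈ {8}; g ≡ 0 at y ∈ {8}; common: {8}.
  x = 10: f ≡ 0 at y ∈ {7}; g ≡ 0 at y ∈ {0}; common: ∅.
Collecting: common zeros = {(0, 6), (9, 8)}, so the count is 2.
Comparison with the Bézout bound: 2 ≤ 2 = deg(f)·deg(g), as expected for curves with no common component (the bound is attained).


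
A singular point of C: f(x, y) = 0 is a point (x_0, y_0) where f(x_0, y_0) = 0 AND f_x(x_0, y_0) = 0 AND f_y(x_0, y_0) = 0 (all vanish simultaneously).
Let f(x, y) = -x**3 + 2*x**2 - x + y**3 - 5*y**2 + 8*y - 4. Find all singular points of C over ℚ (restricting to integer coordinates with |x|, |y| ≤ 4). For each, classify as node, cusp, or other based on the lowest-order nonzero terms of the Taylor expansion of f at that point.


Singular points: {(1, 2)}; classification: node.

Compute partial derivatives:
  f_x = -3*x**2 + 4*x - 1.
  f_y = 3*y**2 - 10*y + 8.
Scan x_0 ∈ {−4, ..., 4}. For each x_0, f_y(x_0, y) is a polynomial in y; find its integer roots y ∈ {−4, ..., 4}, then test f_x and f at those candidates.
  x = -4: f_y(-4, y) = 3*y**2 - 10*y + 8; vanishes at y ∈ {2}. (-4, 2): f_x = -65 ≠ 0.
  x = -3: f_y(-3, y) = 3*y**2 - 10*y + 8; vanishes at y ∈ {2}. (-3, 2): f_x = -40 ≠ 0.
  x = -2: f_y(-2, y) = 3*y**2 - 10*y + 8; vanishes at y ∈ {2}. (-2, 2): f_x = -21 ≠ 0.
  x = -1: f_y(-1, y) = 3*y**2 - 10*y + 8; vanishes at y ∈ {2}. (-1, 2): f_x = -8 ≠ 0.
  x = 0: f_y(0, y) = 3*y**2 - 10*y + 8; vanishes at y ∈ {2}. (0, 2): f_x = -1 ≠ 0.
  x = 1: f_y(1, y) = 3*y**2 - 10*y + 8; vanishes at y ∈ {2}. (1, 2): f_x = 0, f = 0 — SINGULAR.
  x = 2: f_y(2, y) = 3*y**2 - 10*y + 8; vanishes at y ∈ {2}. (2, 2): f_x = -5 ≠ 0.
  x = 3: f_y(3, y) = 3*y**2 - 10*y + 8; vanishes at y ∈ {2}. (3, 2): f_x = -16 ≠ 0.
  x = 4: f_y(4, y) = 3*y**2 - 10*y + 8; vanishes at y ∈ {2}. (4, 2): f_x = -33 ≠ 0.
Only singular point on the grid: (1, 2).
Classify: substitute x = 1 + u, y = 2 + v and expand: f = -u**3 - u**2 + v**3 + v**2.
No constant or linear terms (consistent with a singular point). Quadratic part: -u**2 + v**2. Cubic part: -u**3 + v**3.
The quadratic part v**2 - u**2 = (v − u)(v + u) splits into two distinct linear factors, so there are two distinct tangent lines y − 2 = ±(x − 1) — this is a node (ordinary double point).
Classification: node.


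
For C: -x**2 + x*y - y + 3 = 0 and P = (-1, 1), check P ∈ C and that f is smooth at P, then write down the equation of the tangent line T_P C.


Tangent line at P: 3*x - 2*y + 5 = 0.

Step 1: f(-1, 1) = 0, so P lies on C.
Step 2: partial derivatives
  f_x(x, y) = -2*x + y, f_y(x, y) = x - 1.
  f_x(P) = 3, f_y(P) = -2 (gradient nonzero, so P is smooth).
Step 3: tangent line at P: 3·(x − -1) + -2·(y − 1) = 0.
Expanding: 3*x - 2*y + 5 = 0.


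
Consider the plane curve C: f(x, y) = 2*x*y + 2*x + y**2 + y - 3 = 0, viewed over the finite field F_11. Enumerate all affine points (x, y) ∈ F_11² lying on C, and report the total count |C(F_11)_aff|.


Affine F_11-points: {(3, 1), (3, 3), (5, 2), (5, 9), (6, 4), (6, 5), (7, 0), (7, 7), (9, 6), (9, 8)}; count = 10.

For each of the 121 pairs (x, y) ∈ F_11², evaluate f(x, y) mod 11. Record the zeros.
  x = 0: [0↦8, 1↦10, 2↦3, 3↦9, 4↦6, 5↦5, 6↦6, 7↦9, 8↦3, 9↦10, 10↦8]  zeros at y ∈ ∅
  x = 1: [0↦10, 1↦3, 2↦9, 3↦6, 4↦5, 5↦6, 6↦9, 7↦3, 8↦10, 9↦8, 10↦8]  zeros at y ∈ ∅
  x = 2: [0↦1, 1↦7, 2↦4, 3↦3, 4↦4, 5↦7, 6↦1, 7↦8, 8↦6, 9↦6, 10↦8]  zeros at y ∈ ∅
  x = 3: [0↦3, 1↦0, 2↦10, 3↦0, 4↦3, 5↦8, 6↦4, 7↦2, 8↦2, 9↦4, 10↦8]  zeros at y ∈ {1, 3}
  x = 4: [0↦5, 1↦4, 2↦5, 3↦8, 4↦2, 5↦9, 6↦7, 7↦7, 8↦9, 9↦2, 10↦8]  zeros at y ∈ ∅
  x = 5: [0↦7, 1↦8, 2↦0, 3↦5, 4↦1, 5↦10, 6↦10, 7↦1, 8↦5, 9↦0, 10↦8]  zeros at y ∈ {2, 9}
  x = 6: [0↦9, 1↦1, 2↦6, 3↦2, 4↦0, 5↦0, 6↦2, 7↦6, 8↦1, 9↦9, 10↦8]  zeros at y ∈ {4, 5}
  x = 7: [0↦0, 1↦5, 2↦1, 3↦10, 4↦10, 5↦1, 6↦5, 7↦0, 8↦8, 9↦7, 10↦8]  zeros at y ∈ {0, 7}
  x = 8: [0↦2, 1↦9, 2↦7, 3↦7, 4↦9, 5↦2, 6↦8, 7↦5, 8↦4, 9↦5, 10↦8]  zeros at y ∈ ∅
  x = 9: [0↦4, 1↦2, 2↦2, 3↦4, 4↦8, 5↦3, 6↦0, 7↦10, 8↦0, 9↦3, 10↦8]  zeros at y ∈ {6, 8}
  x = 10: [0↦6, 1↦6, 2↦8, 3↦1, 4↦7, 5↦4, 6↦3, 7↦4, 8↦7, 9↦1, 10↦8]  zeros at y ∈ ∅
Collecting zeros: affine points = {(3, 1), (3, 3), (5, 2), (5, 9), (6, 4), (6, 5), (7, 0), (7, 7), (9, 6), (9, 8)}.
Total count |C(F_11)_aff| = 10.


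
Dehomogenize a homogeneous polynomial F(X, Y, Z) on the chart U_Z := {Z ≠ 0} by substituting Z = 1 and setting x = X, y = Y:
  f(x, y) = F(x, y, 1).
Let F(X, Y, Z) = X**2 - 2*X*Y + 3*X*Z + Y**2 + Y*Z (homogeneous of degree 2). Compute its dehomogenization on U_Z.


f(x, y) = x**2 - 2*x*y + 3*x + y**2 + y

On U_Z we set Z = 1. Each monomial c·X^i·Y^j·Z^k in F becomes c·x^i·y^j·1^k = c·x^i·y^j.
Substituting Z = 1: F(X, Y, 1) = x**2 - 2*x*y + 3*x + y**2 + y.
Note: deg(f) ≤ deg(F) = 2; strict inequality happens when F is divisible by Z (lost terms).


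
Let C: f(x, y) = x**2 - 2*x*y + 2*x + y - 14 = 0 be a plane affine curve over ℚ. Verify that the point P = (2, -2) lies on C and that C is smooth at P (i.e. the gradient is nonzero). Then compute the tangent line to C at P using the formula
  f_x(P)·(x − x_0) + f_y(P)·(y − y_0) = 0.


Tangent line at P: 10*x - 3*y - 26 = 0.

Step 1: f(2, -2) = 0, so P lies on C.
Step 2: partial derivatives
  f_x(x, y) = 2*x - 2*y + 2, f_y(x, y) = 1 - 2*x.
  f_x(P) = 10, f_y(P) = -3 (gradient nonzero, so P is smooth).
Step 3: tangent line at P: 10·(x − 2) + -3·(y − -2) = 0.
Expanding: 10*x - 3*y - 26 = 0.


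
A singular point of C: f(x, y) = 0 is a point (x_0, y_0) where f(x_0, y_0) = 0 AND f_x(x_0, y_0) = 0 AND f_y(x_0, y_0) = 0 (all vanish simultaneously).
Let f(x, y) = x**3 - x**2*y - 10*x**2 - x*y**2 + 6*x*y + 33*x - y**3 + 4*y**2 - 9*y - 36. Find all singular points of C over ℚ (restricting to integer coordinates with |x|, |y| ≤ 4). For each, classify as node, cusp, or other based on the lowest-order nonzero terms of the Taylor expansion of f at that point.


Singular points: {(3, 0)}; classification: node.

Compute partial derivatives:
  f_x = 3*x**2 - 2*x*y - 20*x - y**2 + 6*y + 33.
  f_y = -x**2 - 2*x*y + 6*x - 3*y**2 + 8*y - 9.
Scan x_0 ∈ {−4, ..., 4}. For each x_0, f_y(x_0, y) is a polynomial in y; find its integer roots y ∈ {−4, ..., 4}, then test f_x and f at those candidates.
  x = -4: f_y(-4, y) = -3*y**2 + 16*y - 49; no integer root y with |y| ≤ 4.
  x = -3: f_y(-3, y) = -3*y**2 + 14*y - 36; no integer root y with |y| ≤ 4.
  x = -2: f_y(-2, y) = -3*y**2 + 12*y - 25; no integer root y with |y| ≤ 4.
  x = -1: f_y(-1, y) = -3*y**2 + 10*y - 16; no integer root y with |y| ≤ 4.
  x = 0: f_y(0, y) = -3*y**2 + 8*y - 9; no integer root y with |y| ≤ 4.
  x = 1: f_y(1, y) = -3*y**2 + 6*y - 4; no integer root y with |y| ≤ 4.
  x = 2: f_y(2, y) = -3*y**2 + 4*y - 1; vanishes at y ∈ {1}. (2, 1): f_x = 6 ≠ 0.
  x = 3: f_y(3, y) = -3*y**2 + 2*y; vanishes at y ∈ {0}. (3, 0): f_x = 0, f = 0 — SINGULAR.
  x = 4: f_y(4, y) = -3*y**2 - 1; no integer root y with |y| ≤ 4.
Only singular point on the grid: (3, 0).
Classify: substitute x = 3 + u, y = 0 + v and expand: f = u**3 - u**2*v - u**2 - u*v**2 - v**3 + v**2.
No constant or linear terms (consistent with a singular point). Quadratic part: -u**2 + v**2. Cubic part: u**3 - u**2*v - u*v**2 - v**3.
The quadratic part v**2 - u**2 = (v − u)(v + u) splits into two distinct linear factors, so there are two distinct tangent lines y − 0 = ±(x − 3) — this is a node (ordinary double point).
Classification: node.


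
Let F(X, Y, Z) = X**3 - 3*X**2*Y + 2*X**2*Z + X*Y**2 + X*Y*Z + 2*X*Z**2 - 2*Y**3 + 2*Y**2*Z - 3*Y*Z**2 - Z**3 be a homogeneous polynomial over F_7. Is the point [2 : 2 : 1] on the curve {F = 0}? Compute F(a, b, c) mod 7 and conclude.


F(2,2,1) ≡ 0 (mod 7); P is on the curve.

Evaluate F(2, 2, 1) term-by-term (mod 7).
  X**3 ↦ 1·8·1·1 = 8
  -3*X**2*Y ↦ -3·4·2·1 = -24
  2*X**2*Z ↦ 2·4·1·1 = 8
  X*Y**2 ↦ 1·2·4·1 = 8
  X*Y*Z ↦ 1·2·2·1 = 4
  2*X*Z**2 ↦ 2·2·1·1 = 4
  -2*Y**3 ↦ -2·1·8·1 = -16
  2*Y**2*Z ↦ 2·1·4·1 = 8
  -3*Y*Z**2 ↦ -3·1·2·1 = -6
  -Z**3 ↦ -1·1·1·1 = -1
Sum: F(2, 2, 1) = (8) + (-24) + (8) + (8) + (4) + (4) + (-16) + (8) + (-6) + (-1) = -7.
Reducing mod 7: -7 ≡ 0 (mod 7).
Since F(a, b, c) ≡ 0 (mod 7), P lies on the curve.


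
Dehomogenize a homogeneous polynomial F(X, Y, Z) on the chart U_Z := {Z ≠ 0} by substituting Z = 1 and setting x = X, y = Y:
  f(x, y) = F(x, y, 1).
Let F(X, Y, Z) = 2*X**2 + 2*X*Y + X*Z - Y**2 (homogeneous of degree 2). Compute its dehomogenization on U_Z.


f(x, y) = 2*x**2 + 2*x*y + x - y**2

On U_Z we set Z = 1. Each monomial c·X^i·Y^j·Z^k in F becomes c·x^i·y^j·1^k = c·x^i·y^j.
Substituting Z = 1: F(X, Y, 1) = 2*x**2 + 2*x*y + x - y**2.
Note: deg(f) ≤ deg(F) = 2; strict inequality happens when F is divisible by Z (lost terms).


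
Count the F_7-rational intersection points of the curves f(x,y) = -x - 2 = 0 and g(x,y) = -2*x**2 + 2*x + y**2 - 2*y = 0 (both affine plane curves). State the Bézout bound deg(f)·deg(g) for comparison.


Common zeros: ∅; count = 0; Bézout bound = 2.

deg(f) = 1, deg(g) = 2, so Bézout bound = 2.
Scan x ∈ F_7. For each x, list the y ∈ F_7 with f(x, y) ≡ 0 and those with g(x, y) ≡ 0 (mod 7); the common zeros in that column are the intersection.
  x = 0: f ≡ 0 at y ∈ ∅; g ≡ 0 at y ∈ {0, 2}; common: ∅.
  x = 1: f ≡ 0 at y ∈ ∅; g ≡ 0 at y ∈ {0, 2}; common: ∅.
  x = 2: f ≡ 0 at y ∈ ∅; g ≡ 0 at y ∈ ∅; common: ∅.
  x = 3: f ≡ 0 at y ∈ ∅; g ≡ 0 at y ∈ ∅; common: ∅.
  x = 4: f ≡ 0 at y ∈ ∅; g ≡ 0 at y ∈ {3, 6}; common: ∅.
  x = 5: f ≡ 0 at y ∈ {0, 1, 2, 3, 4, 5, 6}; g ≡ 0 at y ∈ ∅; common: ∅.
  x = 6: f ≡ 0 at y ∈ ∅; g ≡ 0 at y ∈ ∅; common: ∅.
Collecting: common zeros = ∅, so the count is 0.
Comparison with the Bézout bound: 0 ≤ 2 = deg(f)·deg(g), as expected for curves with no common component (the affine F_7-count falls short of the bound because intersections may lie at infinity, over extension fields, or carry multiplicity).


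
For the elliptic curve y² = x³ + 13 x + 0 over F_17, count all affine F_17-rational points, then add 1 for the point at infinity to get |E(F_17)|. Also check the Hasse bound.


Affine points = {(0, 0), (2, 0), (3, 7), (3, 10), (7, 3), (7, 14), (8, 2), (8, 15), (9, 8), (9, 9), (10, 5), (10, 12), (14, 6), (14, 11), (15, 0)}; affine count = 15; |E(F_17)| = 16.

Discriminant check: Δ ∝ 4a³ + 27b² = 4·13³ + 27·0² = 4·2197 + 27·0 ≡ 16 (mod 17). Nonzero ⇒ E is nonsingular.
For each x ∈ F_17, compute rhs = x³ + 13·x + 0 mod 17, then count y ∈ F_17 with y² ≡ rhs.
  x = 0: rhs = 0, matching y values: 0 (1 points).
  x = 1: rhs = 14, matching y values: none (0 points).
  x = 2: rhs = 0, matching y values: 0 (1 points).
  x = 3: rhs = 15, matching y values: 7, 10 (2 points).
  x = 4: rhs = 14, matching y values: none (0 points).
  x = 5: rhs = 3, matching y values: none (0 points).
  x = 6: rhs = 5, matching y values: none (0 points).
  x = 7: rhs = 9, matching y values: 3, 14 (2 points).
  x = 8: rhs = 4, matching y values: 2, 15 (2 points).
  x = 9: rhs = 13, matching y values: 8, 9 (2 points).
  x = 10: rhs = 8, matching y values: 5, 12 (2 points).
  x = 11: rhs = 12, matching y values: none (0 points).
  x = 12: rhs = 14, matching y values: none (0 points).
  x = 13: rhs = 3, matching y values: none (0 points).
  x = 14: rhs = 2, matching y values: 6, 11 (2 points).
  x = 15: rhs = 0, matching y values: 0 (1 points).
  x = 16: rhs = 3, matching y values: none (0 points).
Total affine count: 15.
Full point count |E(F_17)| = 15 + 1 = 16.
Hasse bound: |16 − (17+1)| = |-2| = 2 ≤ 2√17 ≈ 8.2462 ✓.


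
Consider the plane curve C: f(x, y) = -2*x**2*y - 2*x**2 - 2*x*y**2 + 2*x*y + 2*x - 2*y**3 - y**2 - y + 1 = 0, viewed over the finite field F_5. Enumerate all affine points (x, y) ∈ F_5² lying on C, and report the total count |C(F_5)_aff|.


Affine F_5-points: {(0, 3), (1, 1), (2, 1), (4, 2), (4, 4)}; count = 5.

For each of the 25 pairs (x, y) ∈ F_5², evaluate f(x, y) mod 5. Record the zeros.
  x = 0: [0↦1, 1↦2, 2↦4, 3↦0, 4↦3]  zeros at y ∈ {3}
  x = 1: [0↦1, 1↦0, 2↦1, 3↦2, 4↦1]  zeros at y ∈ {1}
  x = 2: [0↦2, 1↦0, 2↦1, 3↦3, 4↦4]  zeros at y ∈ {1}
  x = 3: [0↦4, 1↦2, 2↦4, 3↦3, 4↦2]  zeros at y ∈ ∅
  x = 4: [0↦2, 1↦1, 2↦0, 3↦2, 4↦0]  zeros at y ∈ {2, 4}
Collecting zeros: affine points = {(0, 3), (1, 1), (2, 1), (4, 2), (4, 4)}.
Total count |C(F_5)_aff| = 5.


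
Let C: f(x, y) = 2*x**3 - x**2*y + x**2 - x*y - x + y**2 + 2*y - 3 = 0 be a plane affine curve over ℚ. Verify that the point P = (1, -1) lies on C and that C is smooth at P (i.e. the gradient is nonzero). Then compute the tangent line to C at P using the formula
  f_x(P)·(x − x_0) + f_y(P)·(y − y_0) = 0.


Tangent line at P: 10*x - 2*y - 12 = 0.

Step 1: f(1, -1) = 0, so P lies on C.
Step 2: partial derivatives
  f_x(x, y) = 6*x**2 - 2*x*y + 2*x - y - 1, f_y(x, y) = -x**2 - x + 2*y + 2.
  f_x(P) = 10, f_y(P) = -2 (gradient nonzero, so P is smooth).
Step 3: tangent line at P: 10·(x − 1) + -2·(y − -1) = 0.
Expanding: 10*x - 2*y - 12 = 0.


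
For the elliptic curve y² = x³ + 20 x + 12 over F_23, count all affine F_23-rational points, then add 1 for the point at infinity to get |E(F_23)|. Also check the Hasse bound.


Affine points = {(0, 9), (0, 14), (4, 8), (4, 15), (6, 7), (6, 16), (7, 9), (7, 14), (9, 1), (9, 22), (10, 4), (10, 19), (12, 5), (12, 18), (13, 10), (13, 13), (14, 0), (16, 9), (16, 14), (19, 11), (19, 12)}; affine count = 21; |E(F_23)| = 22.

Discriminant check: Δ ∝ 4a³ + 27b² = 4·20³ + 27·12² = 4·8000 + 27·144 ≡ 8 (mod 23). Nonzero ⇒ E is nonsingular.
For each x ∈ F_23, compute rhs = x³ + 20·x + 12 mod 23, then count y ∈ F_23 with y² ≡ rhs.
  x = 0: rhs = 12, matching y values: 9, 14 (2 points).
  x = 1: rhs = 10, matching y values: none (0 points).
  x = 2: rhs = 14, matching y values: none (0 points).
  x = 3: rhs = 7, matching y values: none (0 points).
  x = 4: rhs = 18, matching y values: 8, 15 (2 points).
  x = 5: rhs = 7, matching y values: none (0 points).
  x = 6: rhs = 3, matching y values: 7, 16 (2 points).
  x = 7: rhs = 12, matching y values: 9, 14 (2 points).
  x = 8: rhs = 17, matching y values: none (0 points).
  x = 9: rhs = 1, matching y values: 1, 22 (2 points).
  x = 10: rhs = 16, matching y values: 4, 19 (2 points).
  x = 11: rhs = 22, matching y values: none (0 points).
  x = 12: rhs = 2, matching y values: 5, 18 (2 points).
  x = 13: rhs = 8, matching y values: 10, 13 (2 points).
  x = 14: rhs = 0, matching y values: 0 (1 points).
  x = 15: rhs = 7, matching y values: none (0 points).
  x = 16: rhs = 12, matching y values: 9, 14 (2 points).
  x = 17: rhs = 21, matching y values: none (0 points).
  x = 18: rhs = 17, matching y values: none (0 points).
  x = 19: rhs = 6, matching y values: 11, 12 (2 points).
  x = 20: rhs = 17, matching y values: none (0 points).
  x = 21: rhs = 10, matching y values: none (0 points).
  x = 22: rhs = 14, matching y values: none (0 points).
Total affine count: 21.
Full point count |E(F_23)| = 21 + 1 = 22.
Hasse bound: |22 − (23+1)| = |-2| = 2 ≤ 2√23 ≈ 9.5917 ✓.


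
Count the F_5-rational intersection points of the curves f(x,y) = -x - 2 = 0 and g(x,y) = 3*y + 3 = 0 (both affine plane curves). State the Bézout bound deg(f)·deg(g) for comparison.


Common zeros: {(3, 4)}; count = 1; Bézout bound = 1.

deg(f) = 1, deg(g) = 1, so Bézout bound = 1.
Scan x ∈ F_5. For each x, list the y ∈ F_5 with f(x, y) ≡ 0 and those with g(x, y) ≡ 0 (mod 5); the common zeros in that column are the intersection.
  x = 0: f ≡ 0 at y ∈ ∅; g ≡ 0 at y ∈ {4}; common: ∅.
  x = 1: f ≡ 0 at y ∈ ∅; g ≡ 0 at y ∈ {4}; common: ∅.
  x = 2: f ≡ 0 at y ∈ ∅; g ≡ 0 at y ∈ {4}; common: ∅.
  x = 3: f ≡ 0 at y ∈ {0, 1, 2, 3, 4}; g ≡ 0 at y ∈ {4}; common: {4}.
  x = 4: f ≡ 0 at y ∈ ∅; g ≡ 0 at y ∈ {4}; common: ∅.
Collecting: common zeros = {(3, 4)}, so the count is 1.
Comparison with the Bézout bound: 1 ≤ 1 = deg(f)·deg(g), as expected for curves with no common component (the bound is attained).


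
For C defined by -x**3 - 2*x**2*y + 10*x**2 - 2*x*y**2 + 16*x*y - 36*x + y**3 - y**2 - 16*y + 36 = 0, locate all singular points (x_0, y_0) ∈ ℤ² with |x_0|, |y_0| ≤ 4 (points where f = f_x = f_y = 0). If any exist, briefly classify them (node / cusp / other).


Singular points: {(2, 2)}; classification: cusp.

Compute partial derivatives:
  f_x = -3*x**2 - 4*x*y + 20*x - 2*y**2 + 16*y - 36.
  f_y = -2*x**2 - 4*x*y + 16*x + 3*y**2 - 2*y - 16.
Scan x_0 ∈ {−4, ..., 4}. For each x_0, f_y(x_0, y) is a polynomial in y; find its integer roots y ∈ {−4, ..., 4}, then test f_x and f at those candidates.
  x = -4: f_y(-4, y) = 3*y**2 + 14*y - 112; no integer root y with |y| ≤ 4.
  x = -3: f_y(-3, y) = 3*y**2 + 10*y - 82; no integer root y with |y| ≤ 4.
  x = -2: f_y(-2, y) = 3*y**2 + 6*y - 56; no integer root y with |y| ≤ 4.
  x = -1: f_y(-1, y) = 3*y**2 + 2*y - 34; no integer root y with |y| ≤ 4.
  x = 0: f_y(0, y) = 3*y**2 - 2*y - 16; vanishes at y ∈ {-2}. (0, -2): f_x = -76 ≠ 0.
  x = 1: f_y(1, y) = 3*y**2 - 6*y - 2; no integer root y with |y| ≤ 4.
  x = 2: f_y(2, y) = 3*y**2 - 10*y + 8; vanishes at y ∈ {2}. (2, 2): f_x = 0, f = 0 — SINGULAR.
  x = 3: f_y(3, y) = 3*y**2 - 14*y + 14; no integer root y with |y| ≤ 4.
  x = 4: f_y(4, y) = 3*y**2 - 18*y + 16; no integer root y with |y| ≤ 4.
Only singular point on the grid: (2, 2).
Classify: substitute x = 2 + u, y = 2 + v and expand: f = -u**3 - 2*u**2*v - 2*u*v**2 + v**3 + v**2.
No constant or linear terms (consistent with a singular point). Quadratic part: v**2. Cubic part: -u**3 - 2*u**2*v - 2*u*v**2 + v**3.
The quadratic part v**2 is a perfect square, so there is a single (double) tangent line v = 0, i.e. y = 2. Restricting the cubic part to that line (v = 0) leaves -u**3 ≠ 0, so f is not divisible by v and the branch is v² ≈ u**3 to lowest order — this is a cusp.
Classification: cusp.


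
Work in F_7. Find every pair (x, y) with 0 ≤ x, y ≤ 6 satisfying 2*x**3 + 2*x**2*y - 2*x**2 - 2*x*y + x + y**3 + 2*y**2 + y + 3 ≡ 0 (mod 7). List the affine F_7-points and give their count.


Affine F_7-points: {(0, 1), (0, 2), (2, 1), (3, 0), (3, 2), (3, 3), (5, 1), (5, 5), (5, 6)}; count = 9.

For each of the 49 pairs (x, y) ∈ F_7², evaluate f(x, y) mod 7. Record the zeros.
  x = 0: [0↦3, 1↦0, 2↦0, 3↦2, 4↦5, 5↦1, 6↦3]  zeros at y ∈ {1, 2}
  x = 1: [0↦4, 1↦1, 2↦1, 3↦3, 4↦6, 5↦2, 6↦4]  zeros at y ∈ ∅
  x = 2: [0↦6, 1↦0, 2↦4, 3↦3, 4↦3, 5↦3, 6↦2]  zeros at y ∈ {1}
  x = 3: [0↦0, 1↦2, 2↦0, 3↦0, 4↦1, 5↦2, 6↦2]  zeros at y ∈ {0, 2, 3}
  x = 4: [0↦5, 1↦5, 2↦1, 3↦6, 4↦5, 5↦4, 6↦2]  zeros at y ∈ ∅
  x = 5: [0↦5, 1↦0, 2↦5, 3↦5, 4↦6, 5↦0, 6↦0]  zeros at y ∈ {1, 5, 6}
  x = 6: [0↦5, 1↦6, 2↦3, 3↦2, 4↦2, 5↦2, 6↦1]  zeros at y ∈ ∅
Collecting zeros: affine points = {(0, 1), (0, 2), (2, 1), (3, 0), (3, 2), (3, 3), (5, 1), (5, 5), (5, 6)}.
Total count |C(F_7)_aff| = 9.


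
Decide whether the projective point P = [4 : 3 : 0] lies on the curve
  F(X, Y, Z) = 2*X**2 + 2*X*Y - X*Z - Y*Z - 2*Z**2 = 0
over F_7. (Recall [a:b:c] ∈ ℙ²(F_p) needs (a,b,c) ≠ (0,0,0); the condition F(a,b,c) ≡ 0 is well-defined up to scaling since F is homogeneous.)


F(4,3,0) ≡ 0 (mod 7); P is on the curve.

Evaluate F(4, 3, 0) term-by-term (mod 7).
  2*X**2 ↦ 2·16·1·1 = 32
  2*X*Y ↦ 2·4·3·1 = 24
  -X*Z ↦ -1·4·1·0 = 0
  -Y*Z ↦ -1·1·3·0 = 0
  -2*Z**2 ↦ -2·1·1·0 = 0
Sum: F(4, 3, 0) = (32) + (24) + (0) + (0) + (0) = 56.
Reducing mod 7: 56 ≡ 0 (mod 7).
Since F(a, b, c) ≡ 0 (mod 7), P lies on the curve.


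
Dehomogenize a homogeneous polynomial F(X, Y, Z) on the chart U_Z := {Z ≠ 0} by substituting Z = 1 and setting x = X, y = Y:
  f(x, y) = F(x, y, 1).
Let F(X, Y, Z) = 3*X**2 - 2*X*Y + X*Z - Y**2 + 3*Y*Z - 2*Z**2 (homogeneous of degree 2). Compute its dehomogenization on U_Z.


f(x, y) = 3*x**2 - 2*x*y + x - y**2 + 3*y - 2

On U_Z we set Z = 1. Each monomial c·X^i·Y^j·Z^k in F becomes c·x^i·y^j·1^k = c·x^i·y^j.
Substituting Z = 1: F(X, Y, 1) = 3*x**2 - 2*x*y + x - y**2 + 3*y - 2.
Note: deg(f) ≤ deg(F) = 2; strict inequality happens when F is divisible by Z (lost terms).


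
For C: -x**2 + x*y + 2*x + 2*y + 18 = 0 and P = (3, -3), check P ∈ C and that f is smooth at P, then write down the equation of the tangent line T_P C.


Tangent line at P: -7*x + 5*y + 36 = 0.

Step 1: f(3, -3) = 0, so P lies on C.
Step 2: partial derivatives
  f_x(x, y) = -2*x + y + 2, f_y(x, y) = x + 2.
  f_x(P) = -7, f_y(P) = 5 (gradient nonzero, so P is smooth).
Step 3: tangent line at P: -7·(x − 3) + 5·(y − -3) = 0.
Expanding: -7*x + 5*y + 36 = 0.


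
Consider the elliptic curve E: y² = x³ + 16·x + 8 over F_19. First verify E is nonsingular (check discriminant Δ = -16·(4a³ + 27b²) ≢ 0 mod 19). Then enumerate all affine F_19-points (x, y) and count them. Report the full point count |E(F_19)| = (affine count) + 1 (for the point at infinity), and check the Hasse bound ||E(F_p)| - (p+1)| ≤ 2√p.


Affine points = {(1, 5), (1, 14), (3, 8), (3, 11), (5, 2), (5, 17), (6, 4), (6, 15), (7, 8), (7, 11), (9, 8), (9, 11), (10, 3), (10, 16), (12, 3), (12, 16), (13, 0), (16, 3), (16, 16), (17, 5), (17, 14)}; affine count = 21; |E(F_19)| = 22.

Discriminant check: Δ ∝ 4a³ + 27b² = 4·16³ + 27·8² = 4·4096 + 27·64 ≡ 5 (mod 19). Nonzero ⇒ E is nonsingular.
For each x ∈ F_19, compute rhs = x³ + 16·x + 8 mod 19, then count y ∈ F_19 with y² ≡ rhs.
  x = 0: rhs = 8, matching y values: none (0 points).
  x = 1: rhs = 6, matching y values: 5, 14 (2 points).
  x = 2: rhs = 10, matching y values: none (0 points).
  x = 3: rhs = 7, matching y values: 8, 11 (2 points).
  x = 4: rhs = 3, matching y values: none (0 points).
  x = 5: rhs = 4, matching y values: 2, 17 (2 points).
  x = 6: rhs = 16, matching y values: 4, 15 (2 points).
  x = 7: rhs = 7, matching y values: 8, 11 (2 points).
  x = 8: rhs = 2, matching y values: none (0 points).
  x = 9: rhs = 7, matching y values: 8, 11 (2 points).
  x = 10: rhs = 9, matching y values: 3, 16 (2 points).
  x = 11: rhs = 14, matching y values: none (0 points).
  x = 12: rhs = 9, matching y values: 3, 16 (2 points).
  x = 13: rhs = 0, matching y values: 0 (1 points).
  x = 14: rhs = 12, matching y values: none (0 points).
  x = 15: rhs = 13, matching y values: none (0 points).
  x = 16: rhs = 9, matching y values: 3, 16 (2 points).
  x = 17: rhs = 6, matching y values: 5, 14 (2 points).
  x = 18: rhs = 10, matching y values: none (0 points).
Total affine count: 21.
Full point count |E(F_19)| = 21 + 1 = 22.
Hasse bound: |22 − (19+1)| = |2| = 2 ≤ 2√19 ≈ 8.7178 ✓.


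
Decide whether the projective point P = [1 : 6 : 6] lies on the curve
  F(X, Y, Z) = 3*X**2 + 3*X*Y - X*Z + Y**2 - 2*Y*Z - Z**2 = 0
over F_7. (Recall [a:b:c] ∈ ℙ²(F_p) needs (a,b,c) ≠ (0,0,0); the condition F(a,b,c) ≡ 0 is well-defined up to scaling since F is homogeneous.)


F(1,6,6) ≡ 6 (mod 7); P is NOT on the curve.

Evaluate F(1, 6, 6) term-by-term (mod 7).
  3*X**2 ↦ 3·1·1·1 = 3
  3*X*Y ↦ 3·1·6·1 = 18
  -X*Z ↦ -1·1·1·6 = -6
  Y**2 ↦ 1·1·36·1 = 36
  -2*Y*Z ↦ -2·1·6·6 = -72
  -Z**2 ↦ -1·1·1·36 = -36
Sum: F(1, 6, 6) = (3) + (18) + (-6) + (36) + (-72) + (-36) = -57.
Reducing mod 7: -57 ≡ 6 (mod 7).
Since F(a, b, c) ≡ 6 ≠ 0 (mod 7), P does NOT lie on the curve.


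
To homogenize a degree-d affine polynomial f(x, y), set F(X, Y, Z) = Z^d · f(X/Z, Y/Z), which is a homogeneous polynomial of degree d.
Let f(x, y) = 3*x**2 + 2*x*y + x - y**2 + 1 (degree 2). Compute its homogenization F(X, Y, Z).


F(X, Y, Z) = 3*X**2 + 2*X*Y + X*Z - Y**2 + Z**2

deg(f) = 2.
Substitute x = X/Z, y = Y/Z into f, then multiply by Z^2.
  monomial 3·x^2·y^0 ↦ 3·X^2·Y^0·Z^0.
  monomial 2·x^1·y^1 ↦ 2·X^1·Y^1·Z^0.
  monomial 1·x^1·y^0 ↦ 1·X^1·Y^0·Z^1.
  monomial -1·x^0·y^2 ↦ -1·X^0·Y^2·Z^0.
  monomial 1·x^0·y^0 ↦ 1·X^0·Y^0·Z^2.
Collecting: F(X, Y, Z) = 3*X**2 + 2*X*Y + X*Z - Y**2 + Z**2.


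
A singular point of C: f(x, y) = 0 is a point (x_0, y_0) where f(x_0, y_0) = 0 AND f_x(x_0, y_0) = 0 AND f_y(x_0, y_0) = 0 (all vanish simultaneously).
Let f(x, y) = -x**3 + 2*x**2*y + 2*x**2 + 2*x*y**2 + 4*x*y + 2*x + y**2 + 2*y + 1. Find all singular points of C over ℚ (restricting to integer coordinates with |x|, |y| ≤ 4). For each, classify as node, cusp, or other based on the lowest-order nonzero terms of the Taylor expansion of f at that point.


Singular points: {(0, -1)}; classification: cusp.

Compute partial derivatives:
  f_x = -3*x**2 + 4*x*y + 4*x + 2*y**2 + 4*y + 2.
  f_y = 2*x**2 + 4*x*y + 4*x + 2*y + 2.
Scan x_0 ∈ {−4, ..., 4}. For each x_0, f_y(x_0, y) is a polynomial in y; find its integer roots y ∈ {−4, ..., 4}, then test f_x and f at those candidates.
  x = -4: f_y(-4, y) = 18 - 14*y; no integer root y with |y| ≤ 4.
  x = -3: f_y(-3, y) = 8 - 10*y; no integer root y with |y| ≤ 4.
  x = -2: f_y(-2, y) = 2 - 6*y; no integer root y with |y| ≤ 4.
  x = -1: f_y(-1, y) = -2*y; vanishes at y ∈ {0}. (-1, 0): f_x = -5 ≠ 0.
  x = 0: f_y(0, y) = 2*y + 2; vanishes at y ∈ {-1}. (0, -1): f_x = 0, f = 0 — SINGULAR.
  x = 1: f_y(1, y) = 6*y + 8; no integer root y with |y| ≤ 4.
  x = 2: f_y(2, y) = 10*y + 18; no integer root y with |y| ≤ 4.
  x = 3: f_y(3, y) = 14*y + 32; no integer root y with |y| ≤ 4.
  x = 4: f_y(4, y) = 18*y + 50; no integer root y with |y| ≤ 4.
Only singular point on the grid: (0, -1).
Classify: substitute x = 0 + u, y = -1 + v and expand: f = -u**3 + 2*u**2*v + 2*u*v**2 + v**2.
No constant or linear terms (consistent with a singular point). Quadratic part: v**2. Cubic part: -u**3 + 2*u**2*v + 2*u*v**2.
The quadratic part v**2 is a perfect square, so there is a single (double) tangent line v = 0, i.e. y = -1. Restricting the cubic part to that line (v = 0) leaves -u**3 ≠ 0, so f is not divisible by v and the branch is v² ≈ u**3 to lowest order — this is a cusp.
Classification: cusp.


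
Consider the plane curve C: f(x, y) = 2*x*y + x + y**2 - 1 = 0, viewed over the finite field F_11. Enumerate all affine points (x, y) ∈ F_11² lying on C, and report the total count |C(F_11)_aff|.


Affine F_11-points: {(0, 1), (0, 10), (1, 0), (1, 9), (2, 3), (2, 4), (6, 2), (6, 8), (10, 6), (10, 7)}; count = 10.

For each of the 121 pairs (x, y) ∈ F_11², evaluate f(x, y) mod 11. Record the zeros.
  x = 0: [0↦10, 1↦0, 2↦3, 3↦8, 4↦4, 5↦2, 6↦2, 7↦4, 8↦8, 9↦3, 10↦0]  zeros at y ∈ {1, 10}
  x = 1: [0↦0, 1↦3, 2↦8, 3↦4, 4↦2, 5↦2, 6↦4, 7↦8, 8↦3, 9↦0, 10↦10]  zeros at y ∈ {0, 9}
  x = 2: [0↦1, 1↦6, 2↦2, 3↦0, 4↦0, 5↦2, 6↦6, 7↦1, 8↦9, 9↦8, 10↦9]  zeros at y ∈ {3, 4}
  x = 3: [0↦2, 1↦9, 2↦7, 3↦7, 4↦9, 5↦2, 6↦8, 7↦5, 8↦4, 9↦5, 10↦8]  zeros at y ∈ ∅
  x = 4: [0↦3, 1↦1, 2↦1, 3↦3, 4↦7, 5↦2, 6↦10, 7↦9, 8↦10, 9↦2, 10↦7]  zeros at y ∈ ∅
  x = 5: [0↦4, 1↦4, 2↦6, 3↦10, 4↦5, 5↦2, 6↦1, 7↦2, 8↦5, 9↦10, 10↦6]  zeros at y ∈ ∅
  x = 6: [0↦5, 1↦7, 2↦0, 3↦6, 4↦3, 5↦2, 6↦3, 7↦6, 8↦0, 9↦7, 10↦5]  zeros at y ∈ {2, 8}
  x = 7: [0↦6, 1↦10, 2↦5, 3↦2, 4↦1, 5↦2, 6↦5, 7↦10, 8↦6, 9↦4, 10↦4]  zeros at y ∈ ∅
  x = 8: [0↦7, 1↦2, 2↦10, 3↦9, 4↦10, 5↦2, 6↦7, 7↦3, 8↦1, 9↦1, 10↦3]  zeros at y ∈ ∅
  x = 9: [0↦8, 1↦5, 2↦4, 3↦5, 4↦8, 5↦2, 6↦9, 7↦7, 8↦7, 9↦9, 10↦2]  zeros at y ∈ ∅
  x = 10: [0↦9, 1↦8, 2↦9, 3↦1, 4↦6, 5↦2, 6↦0, 7↦0, 8↦2, 9↦6, 10↦1]  zeros at y ∈ {6, 7}
Collecting zeros: affine points = {(0, 1), (0, 10), (1, 0), (1, 9), (2, 3), (2, 4), (6, 2), (6, 8), (10, 6), (10, 7)}.
Total count |C(F_11)_aff| = 10.


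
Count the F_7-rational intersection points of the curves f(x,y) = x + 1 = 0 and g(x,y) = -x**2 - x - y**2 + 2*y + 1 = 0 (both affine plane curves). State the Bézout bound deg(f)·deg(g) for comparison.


Common zeros: {(6, 4), (6, 5)}; count = 2; Bézout bound = 2.

deg(f) = 1, deg(g) = 2, so Bézout bound = 2.
Scan x ∈ F_7. For each x, list the y ∈ F_7 with f(x, y) ≡ 0 and those with g(x, y) ≡ 0 (mod 7); the common zeros in that column are the intersection.
  x = 0: f ≡ 0 at y ∈ ∅; g ≡ 0 at y ∈ {4, 5}; common: ∅.
  x = 1: f ≡ 0 at y ∈ ∅; g ≡ 0 at y ∈ {1}; common: ∅.
  x = 2: f ≡ 0 at y ∈ ∅; g ≡ 0 at y ∈ ∅; common: ∅.
  x = 3: f ≡ 0 at y ∈ ∅; g ≡ 0 at y ∈ {3, 6}; common: ∅.
  x = 4: f ≡ 0 at y ∈ ∅; g ≡ 0 at y ∈ ∅; common: ∅.
  x = 5: f ≡ 0 at y ∈ ∅; g ≡ 0 at y ∈ {1}; common: ∅.
  x = 6: f ≡ 0 at y ∈ {0, 1, 2, 3, 4, 5, 6}; g ≡ 0 at y ∈ {4, 5}; common: {4, 5}.
Collecting: common zeros = {(6, 4), (6, 5)}, so the count is 2.
Comparison with the Bézout bound: 2 ≤ 2 = deg(f)·deg(g), as expected for curves with no common component (the bound is attained).
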